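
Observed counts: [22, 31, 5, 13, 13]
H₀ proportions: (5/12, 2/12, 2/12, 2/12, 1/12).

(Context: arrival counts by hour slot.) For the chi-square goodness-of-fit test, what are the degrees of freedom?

df = k − 1 = 5 − 1 = 4

degrees of freedom = 4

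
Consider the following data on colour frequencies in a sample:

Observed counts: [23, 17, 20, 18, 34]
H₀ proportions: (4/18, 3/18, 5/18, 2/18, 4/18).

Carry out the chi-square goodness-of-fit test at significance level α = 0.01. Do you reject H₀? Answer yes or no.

reject H₀: no

n = 112; E_i = n·p_i = [24.89, 18.67, 31.11, 12.44, 24.89]
χ² = (23−24.89)²/24.89 + (17−18.67)²/18.67 + (20−31.11)²/31.11 + (18−12.44)²/12.44 + (34−24.89)²/24.89 = 10.0759
df = 4
p-value (upper-tail) = 0.03917
At α=0.01: p ≥ α → fail to reject H₀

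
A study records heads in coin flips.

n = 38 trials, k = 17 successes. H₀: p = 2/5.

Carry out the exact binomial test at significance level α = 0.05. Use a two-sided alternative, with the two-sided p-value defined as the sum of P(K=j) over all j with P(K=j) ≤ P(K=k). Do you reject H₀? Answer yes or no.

reject H₀: no

Exact binomial: n=38, k=17, p₀=2/5=0.4000
P(X=j) = C(n,j)·p₀^j·(1−p₀)^(n−j); p = Σ P(X=j) over j with P(X=j) ≤ P(X=17)
p-value (two-sided) = 0.62009
At α=0.05: p ≥ α → fail to reject H₀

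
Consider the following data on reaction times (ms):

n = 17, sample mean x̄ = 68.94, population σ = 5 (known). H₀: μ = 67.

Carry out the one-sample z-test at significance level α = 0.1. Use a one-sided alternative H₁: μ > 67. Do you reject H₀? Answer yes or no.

SE = σ/√n = 5/√17 = 1.2127
z = (x̄−μ₀)/SE = (68.94−67)/1.2127 = 1.5998
p-value (one-sided, H₁ greater) = 0.05483
At α=0.1: p < α → reject H₀

reject H₀: yes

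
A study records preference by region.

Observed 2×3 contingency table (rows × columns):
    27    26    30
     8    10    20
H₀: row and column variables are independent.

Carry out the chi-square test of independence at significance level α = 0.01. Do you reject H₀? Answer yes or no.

reject H₀: no

Row totals [83, 38], col totals [35, 36, 50], n=121
χ² = (27−24.01)²/24.01 + (26−24.69)²/24.69 + (30−34.30)²/34.30 + (8−10.99)²/10.99 + (10−11.31)²/11.31 + (20−15.70)²/15.70 = 3.1216
df = 2
p-value (upper-tail) = 0.20997
At α=0.01: p ≥ α → fail to reject H₀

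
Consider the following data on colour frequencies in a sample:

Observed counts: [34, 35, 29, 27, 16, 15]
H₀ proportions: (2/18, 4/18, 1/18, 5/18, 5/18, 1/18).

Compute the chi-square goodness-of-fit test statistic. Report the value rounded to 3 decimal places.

test statistic = 91.760

n = 156; E_i = n·p_i = [17.33, 34.67, 8.67, 43.33, 43.33, 8.67]
χ² = (34−17.33)²/17.33 + (35−34.67)²/34.67 + (29−8.67)²/8.67 + (27−43.33)²/43.33 + (16−43.33)²/43.33 + (15−8.67)²/8.67 = 91.7596
df = 5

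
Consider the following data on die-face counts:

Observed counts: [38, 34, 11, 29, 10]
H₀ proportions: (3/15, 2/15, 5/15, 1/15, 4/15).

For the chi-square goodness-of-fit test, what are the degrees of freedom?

df = k − 1 = 5 − 1 = 4

degrees of freedom = 4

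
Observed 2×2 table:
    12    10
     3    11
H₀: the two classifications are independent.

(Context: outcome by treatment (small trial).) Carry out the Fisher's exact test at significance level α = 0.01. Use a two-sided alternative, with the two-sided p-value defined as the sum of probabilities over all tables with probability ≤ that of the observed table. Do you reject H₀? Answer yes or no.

reject H₀: no

Margins: r₁=22, r₂=14, c₁=15, c₂=21, n=36
p_obs = C(22,12)·C(14,3)/C(36,15); sum pmf over tables with pmf ≤ p_obs
p-value (two-sided) = 0.08330
At α=0.01: p ≥ α → fail to reject H₀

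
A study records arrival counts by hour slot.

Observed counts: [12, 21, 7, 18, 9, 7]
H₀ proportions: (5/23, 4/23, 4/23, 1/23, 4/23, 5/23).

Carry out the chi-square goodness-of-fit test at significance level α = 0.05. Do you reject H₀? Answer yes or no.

reject H₀: yes

n = 74; E_i = n·p_i = [16.09, 12.87, 12.87, 3.22, 12.87, 16.09]
χ² = (12−16.09)²/16.09 + (21−12.87)²/12.87 + (7−12.87)²/12.87 + (18−3.22)²/3.22 + (9−12.87)²/12.87 + (7−16.09)²/16.09 = 83.0682
df = 5
p-value (upper-tail) = 0.00000
At α=0.05: p < α → reject H₀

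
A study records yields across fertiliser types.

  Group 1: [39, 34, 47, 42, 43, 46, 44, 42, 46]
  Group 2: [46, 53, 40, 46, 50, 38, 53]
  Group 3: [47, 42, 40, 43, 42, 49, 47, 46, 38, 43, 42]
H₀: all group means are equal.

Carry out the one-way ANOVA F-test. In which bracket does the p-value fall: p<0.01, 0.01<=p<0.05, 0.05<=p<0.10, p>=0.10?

p-value bracket: p>=0.10

Group means [42.56, 46.57, 43.55], grand mean 44.000
SSB = Σnᵢ(x̄ᵢ−x̄)² = 67.336; SSW = ΣΣ(x−x̄ᵢ)² = 454.664
MSB = 67.336/2 = 33.6681; MSW = 454.664/24 = 18.9443
F = MSB/MSW = 1.7772
df = (2, 24)
p-value (upper-tail) = 0.19065
→ bracket: p>=0.10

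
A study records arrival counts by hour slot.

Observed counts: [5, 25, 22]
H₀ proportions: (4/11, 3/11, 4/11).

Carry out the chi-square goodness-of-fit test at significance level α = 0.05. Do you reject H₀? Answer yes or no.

reject H₀: yes

n = 52; E_i = n·p_i = [18.91, 14.18, 18.91]
χ² = (5−18.91)²/18.91 + (25−14.18)²/14.18 + (22−18.91)²/18.91 = 18.9888
df = 2
p-value (upper-tail) = 0.00008
At α=0.05: p < α → reject H₀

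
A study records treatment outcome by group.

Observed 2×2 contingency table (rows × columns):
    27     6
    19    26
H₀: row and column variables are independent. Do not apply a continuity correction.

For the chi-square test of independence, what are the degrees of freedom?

df = (r−1)(c−1) = (2−1)·(2−1) = 1

degrees of freedom = 1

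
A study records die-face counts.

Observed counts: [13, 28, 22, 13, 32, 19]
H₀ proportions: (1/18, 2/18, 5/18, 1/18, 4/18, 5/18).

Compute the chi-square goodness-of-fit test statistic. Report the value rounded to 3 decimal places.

n = 127; E_i = n·p_i = [7.06, 14.11, 35.28, 7.06, 28.22, 35.28]
χ² = (13−7.06)²/7.06 + (28−14.11)²/14.11 + (22−35.28)²/35.28 + (13−7.06)²/7.06 + (32−28.22)²/28.22 + (19−35.28)²/35.28 = 36.7008
df = 5

test statistic = 36.701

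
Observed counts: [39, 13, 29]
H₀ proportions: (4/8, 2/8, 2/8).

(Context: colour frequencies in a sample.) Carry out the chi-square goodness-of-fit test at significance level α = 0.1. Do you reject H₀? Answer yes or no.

n = 81; E_i = n·p_i = [40.50, 20.25, 20.25]
χ² = (39−40.50)²/40.50 + (13−20.25)²/20.25 + (29−20.25)²/20.25 = 6.4321
df = 2
p-value (upper-tail) = 0.04011
At α=0.1: p < α → reject H₀

reject H₀: yes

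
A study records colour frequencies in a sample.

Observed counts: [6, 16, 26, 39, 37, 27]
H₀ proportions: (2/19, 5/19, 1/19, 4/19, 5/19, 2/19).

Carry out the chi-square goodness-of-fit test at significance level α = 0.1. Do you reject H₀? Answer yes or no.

n = 151; E_i = n·p_i = [15.89, 39.74, 7.95, 31.79, 39.74, 15.89]
χ² = (6−15.89)²/15.89 + (16−39.74)²/39.74 + (26−7.95)²/7.95 + (39−31.79)²/31.79 + (37−39.74)²/39.74 + (27−15.89)²/15.89 = 70.9288
df = 5
p-value (upper-tail) = 0.00000
At α=0.1: p < α → reject H₀

reject H₀: yes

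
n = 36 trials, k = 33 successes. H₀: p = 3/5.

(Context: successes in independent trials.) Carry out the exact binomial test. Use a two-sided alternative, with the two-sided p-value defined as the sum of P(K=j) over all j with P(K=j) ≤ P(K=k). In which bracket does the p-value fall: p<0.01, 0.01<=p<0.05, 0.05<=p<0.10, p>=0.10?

p-value bracket: p<0.01

Exact binomial: n=36, k=33, p₀=3/5=0.6000
P(X=j) = C(n,j)·p₀^j·(1−p₀)^(n−j); p = Σ P(X=j) over j with P(X=j) ≤ P(X=33)
p-value (two-sided) = 0.00005
→ bracket: p<0.01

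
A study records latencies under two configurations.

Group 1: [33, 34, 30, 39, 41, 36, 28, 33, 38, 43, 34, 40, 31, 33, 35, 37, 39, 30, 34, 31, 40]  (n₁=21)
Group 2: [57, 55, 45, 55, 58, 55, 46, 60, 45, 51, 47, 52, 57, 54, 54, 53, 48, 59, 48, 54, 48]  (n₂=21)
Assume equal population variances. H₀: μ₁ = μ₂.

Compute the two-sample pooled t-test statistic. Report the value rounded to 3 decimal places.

test statistic = -12.614

x̄₁=35.190, s₁=4.131, n₁=21
x̄₂=52.429, s₂=4.707, n₂=21
s_p² = [20·4.131² + 20·4.707²]/40 = 19.6095
SE = √(s_p²·(1/21+1/21)) = 1.3666
t = (35.190−52.429)/1.3666 = -12.6139
df = 40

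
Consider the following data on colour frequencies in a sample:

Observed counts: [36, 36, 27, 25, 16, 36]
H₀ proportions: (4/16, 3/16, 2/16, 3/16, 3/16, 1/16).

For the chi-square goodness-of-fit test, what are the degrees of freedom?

df = k − 1 = 6 − 1 = 5

degrees of freedom = 5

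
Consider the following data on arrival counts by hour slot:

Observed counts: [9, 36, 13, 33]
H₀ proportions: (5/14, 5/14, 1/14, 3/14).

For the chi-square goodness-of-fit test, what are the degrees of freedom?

df = k − 1 = 4 − 1 = 3

degrees of freedom = 3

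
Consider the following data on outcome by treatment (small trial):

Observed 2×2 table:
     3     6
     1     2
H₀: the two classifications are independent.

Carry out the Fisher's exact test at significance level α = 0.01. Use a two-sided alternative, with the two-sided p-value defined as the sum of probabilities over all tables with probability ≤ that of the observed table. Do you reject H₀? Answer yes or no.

reject H₀: no

Margins: r₁=9, r₂=3, c₁=4, c₂=8, n=12
p_obs = C(9,3)·C(3,1)/C(12,4); sum pmf over tables with pmf ≤ p_obs
p-value (two-sided) = 1.00000
At α=0.01: p ≥ α → fail to reject H₀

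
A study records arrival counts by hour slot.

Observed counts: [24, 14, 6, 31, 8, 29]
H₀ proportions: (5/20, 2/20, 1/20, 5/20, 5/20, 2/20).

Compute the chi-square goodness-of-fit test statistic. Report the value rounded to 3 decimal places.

test statistic = 44.196

n = 112; E_i = n·p_i = [28.00, 11.20, 5.60, 28.00, 28.00, 11.20]
χ² = (24−28.00)²/28.00 + (14−11.20)²/11.20 + (6−5.60)²/5.60 + (31−28.00)²/28.00 + (8−28.00)²/28.00 + (29−11.20)²/11.20 = 44.1964
df = 5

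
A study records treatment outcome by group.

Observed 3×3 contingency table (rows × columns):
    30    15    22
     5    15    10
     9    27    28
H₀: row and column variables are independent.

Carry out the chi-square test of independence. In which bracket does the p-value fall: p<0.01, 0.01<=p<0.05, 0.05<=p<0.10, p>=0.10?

p-value bracket: p<0.01

Row totals [67, 30, 64], col totals [44, 57, 60], n=161
χ² = (30−18.31)²/18.31 + (15−23.72)²/23.72 + (22−24.97)²/24.97 + (5−8.20)²/8.20 + (15−10.62)²/10.62 + (10−11.18)²/11.18 + (9−17.49)²/17.49 + (27−22.66)²/22.66 + (28−23.85)²/23.85 = 19.8748
df = 4
p-value (upper-tail) = 0.00053
→ bracket: p<0.01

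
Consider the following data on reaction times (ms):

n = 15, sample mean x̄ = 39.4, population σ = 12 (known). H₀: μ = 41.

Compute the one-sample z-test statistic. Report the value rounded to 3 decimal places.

SE = σ/√n = 12/√15 = 3.0984
z = (x̄−μ₀)/SE = (39.4−41)/3.0984 = -0.5164

test statistic = -0.516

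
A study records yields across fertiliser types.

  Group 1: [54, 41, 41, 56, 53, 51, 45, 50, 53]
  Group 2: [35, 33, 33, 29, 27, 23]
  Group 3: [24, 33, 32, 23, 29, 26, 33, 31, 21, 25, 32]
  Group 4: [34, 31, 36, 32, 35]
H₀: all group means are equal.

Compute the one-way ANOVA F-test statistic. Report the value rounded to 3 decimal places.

Group means [49.33, 30.00, 28.09, 33.60], grand mean 35.516
SSB = Σnᵢ(x̄ᵢ−x̄)² = 2525.633; SSW = ΣΣ(x−x̄ᵢ)² = 568.109
MSB = 2525.633/3 = 841.8776; MSW = 568.109/27 = 21.0411
F = MSB/MSW = 40.0111
df = (3, 27)

test statistic = 40.011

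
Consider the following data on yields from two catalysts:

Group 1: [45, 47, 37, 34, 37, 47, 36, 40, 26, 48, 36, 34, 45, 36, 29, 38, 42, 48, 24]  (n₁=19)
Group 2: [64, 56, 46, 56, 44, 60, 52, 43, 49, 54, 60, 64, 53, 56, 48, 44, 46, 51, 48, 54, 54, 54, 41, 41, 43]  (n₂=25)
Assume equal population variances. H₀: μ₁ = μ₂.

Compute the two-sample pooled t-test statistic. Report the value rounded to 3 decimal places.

test statistic = -6.043

x̄₁=38.368, s₁=7.243, n₁=19
x̄₂=51.240, s₂=6.809, n₂=25
s_p² = [18·7.243² + 24·6.809²]/42 = 48.9757
SE = √(s_p²·(1/19+1/25)) = 2.1300
t = (38.368−51.240)/2.1300 = -6.0431
df = 42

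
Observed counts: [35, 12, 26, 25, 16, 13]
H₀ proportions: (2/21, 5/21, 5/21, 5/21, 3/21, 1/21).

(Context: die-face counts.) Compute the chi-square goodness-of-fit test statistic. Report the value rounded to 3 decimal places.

test statistic = 64.122

n = 127; E_i = n·p_i = [12.10, 30.24, 30.24, 30.24, 18.14, 6.05]
χ² = (35−12.10)²/12.10 + (12−30.24)²/30.24 + (26−30.24)²/30.24 + (25−30.24)²/30.24 + (16−18.14)²/18.14 + (13−6.05)²/6.05 = 64.1220
df = 5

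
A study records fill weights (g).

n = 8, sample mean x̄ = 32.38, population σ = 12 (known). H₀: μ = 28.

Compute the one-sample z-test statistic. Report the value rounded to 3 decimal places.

SE = σ/√n = 12/√8 = 4.2426
z = (x̄−μ₀)/SE = (32.38−28)/4.2426 = 1.0324

test statistic = 1.032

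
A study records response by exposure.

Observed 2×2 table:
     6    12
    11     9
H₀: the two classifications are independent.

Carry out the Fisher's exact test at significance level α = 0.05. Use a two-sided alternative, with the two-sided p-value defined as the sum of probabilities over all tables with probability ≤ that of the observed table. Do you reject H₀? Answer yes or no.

reject H₀: no

Margins: r₁=18, r₂=20, c₁=17, c₂=21, n=38
p_obs = C(18,6)·C(20,11)/C(38,17); sum pmf over tables with pmf ≤ p_obs
p-value (two-sided) = 0.20969
At α=0.05: p ≥ α → fail to reject H₀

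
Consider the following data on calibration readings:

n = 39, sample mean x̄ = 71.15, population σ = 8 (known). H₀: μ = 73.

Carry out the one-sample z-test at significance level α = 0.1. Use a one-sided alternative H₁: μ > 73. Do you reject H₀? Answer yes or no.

SE = σ/√n = 8/√39 = 1.2810
z = (x̄−μ₀)/SE = (71.15−73)/1.2810 = -1.4442
p-value (one-sided, H₁ greater) = 0.92565
At α=0.1: p ≥ α → fail to reject H₀

reject H₀: no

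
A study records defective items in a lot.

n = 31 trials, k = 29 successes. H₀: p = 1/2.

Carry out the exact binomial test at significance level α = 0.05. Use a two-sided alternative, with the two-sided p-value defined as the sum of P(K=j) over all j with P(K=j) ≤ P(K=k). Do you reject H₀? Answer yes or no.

reject H₀: yes

Exact binomial: n=31, k=29, p₀=1/2=0.5000
P(X=j) = C(n,j)·p₀^j·(1−p₀)^(n−j); p = Σ P(X=j) over j with P(X=j) ≤ P(X=29)
p-value (two-sided) = 0.00000
At α=0.05: p < α → reject H₀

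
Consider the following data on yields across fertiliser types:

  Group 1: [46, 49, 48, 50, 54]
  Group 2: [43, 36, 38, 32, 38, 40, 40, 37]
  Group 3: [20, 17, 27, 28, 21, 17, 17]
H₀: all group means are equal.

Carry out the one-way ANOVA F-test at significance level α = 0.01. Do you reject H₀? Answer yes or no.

Group means [49.40, 38.00, 21.00], grand mean 34.900
SSB = Σnᵢ(x̄ᵢ−x̄)² = 2480.600; SSW = ΣΣ(x−x̄ᵢ)² = 243.200
MSB = 2480.600/2 = 1240.3000; MSW = 243.200/17 = 14.3059
F = MSB/MSW = 86.6986
df = (2, 17)
p-value (upper-tail) = 0.00000
At α=0.01: p < α → reject H₀

reject H₀: yes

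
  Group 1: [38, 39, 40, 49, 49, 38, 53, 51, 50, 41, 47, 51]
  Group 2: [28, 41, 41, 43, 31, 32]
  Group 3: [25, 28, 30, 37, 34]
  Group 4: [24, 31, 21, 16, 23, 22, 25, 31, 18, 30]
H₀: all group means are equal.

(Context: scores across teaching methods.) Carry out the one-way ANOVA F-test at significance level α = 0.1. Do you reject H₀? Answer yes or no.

Group means [45.50, 36.00, 30.80, 24.10], grand mean 35.061
SSB = Σnᵢ(x̄ᵢ−x̄)² = 2605.179; SSW = ΣΣ(x−x̄ᵢ)² = 912.700
MSB = 2605.179/3 = 868.3929; MSW = 912.700/29 = 31.4724
F = MSB/MSW = 27.5922
df = (3, 29)
p-value (upper-tail) = 0.00000
At α=0.1: p < α → reject H₀

reject H₀: yes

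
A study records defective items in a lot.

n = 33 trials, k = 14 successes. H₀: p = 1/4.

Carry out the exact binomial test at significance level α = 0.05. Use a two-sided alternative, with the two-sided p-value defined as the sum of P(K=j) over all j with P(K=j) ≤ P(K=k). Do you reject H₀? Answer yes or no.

Exact binomial: n=33, k=14, p₀=1/4=0.2500
P(X=j) = C(n,j)·p₀^j·(1−p₀)^(n−j); p = Σ P(X=j) over j with P(X=j) ≤ P(X=14)
p-value (two-sided) = 0.02666
At α=0.05: p < α → reject H₀

reject H₀: yes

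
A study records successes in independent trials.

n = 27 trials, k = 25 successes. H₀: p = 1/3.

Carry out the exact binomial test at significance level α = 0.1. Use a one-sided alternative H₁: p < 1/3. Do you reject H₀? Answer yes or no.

reject H₀: no

Exact binomial: n=27, k=25, p₀=1/3=0.3333
P(X≤25) from Σ C(n,i)·p₀^i·(1−p₀)^(n−i)
p-value (one-sided, H₁ less) = 1.00000
At α=0.1: p ≥ α → fail to reject H₀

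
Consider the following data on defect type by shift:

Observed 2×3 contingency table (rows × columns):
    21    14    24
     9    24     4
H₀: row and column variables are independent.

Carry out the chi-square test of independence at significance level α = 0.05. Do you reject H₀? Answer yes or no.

Row totals [59, 37], col totals [30, 38, 28], n=96
χ² = (21−18.44)²/18.44 + (14−23.35)²/23.35 + (24−17.21)²/17.21 + (9−11.56)²/11.56 + (24−14.65)²/14.65 + (4−10.79)²/10.79 = 17.5999
df = 2
p-value (upper-tail) = 0.00015
At α=0.05: p < α → reject H₀

reject H₀: yes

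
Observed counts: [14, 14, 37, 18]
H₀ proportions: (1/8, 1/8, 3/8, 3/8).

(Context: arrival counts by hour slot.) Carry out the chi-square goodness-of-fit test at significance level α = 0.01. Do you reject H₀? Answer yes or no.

n = 83; E_i = n·p_i = [10.38, 10.38, 31.12, 31.12]
χ² = (14−10.38)²/10.38 + (14−10.38)²/10.38 + (37−31.12)²/31.12 + (18−31.12)²/31.12 = 9.1767
df = 3
p-value (upper-tail) = 0.02703
At α=0.01: p ≥ α → fail to reject H₀

reject H₀: no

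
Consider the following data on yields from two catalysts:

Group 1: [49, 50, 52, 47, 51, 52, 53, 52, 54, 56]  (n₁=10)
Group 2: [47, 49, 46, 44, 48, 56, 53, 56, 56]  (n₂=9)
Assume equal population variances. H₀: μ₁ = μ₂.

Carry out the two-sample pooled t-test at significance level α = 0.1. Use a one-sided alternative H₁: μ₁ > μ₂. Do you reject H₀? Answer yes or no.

reject H₀: no

x̄₁=51.600, s₁=2.547, n₁=10
x̄₂=50.556, s₂=4.746, n₂=9
s_p² = [9·2.547² + 8·4.746²]/17 = 14.0366
SE = √(s_p²·(1/10+1/9)) = 1.7214
t = (51.600−50.556)/1.7214 = 0.6067
df = 17
p-value (one-sided, H₁ greater) = 0.27602
At α=0.1: p ≥ α → fail to reject H₀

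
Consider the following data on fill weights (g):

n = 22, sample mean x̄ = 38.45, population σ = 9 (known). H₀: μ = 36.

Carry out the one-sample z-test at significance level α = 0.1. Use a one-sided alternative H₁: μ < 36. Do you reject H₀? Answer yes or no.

SE = σ/√n = 9/√22 = 1.9188
z = (x̄−μ₀)/SE = (38.45−36)/1.9188 = 1.2768
p-value (one-sided, H₁ less) = 0.89917
At α=0.1: p ≥ α → fail to reject H₀

reject H₀: no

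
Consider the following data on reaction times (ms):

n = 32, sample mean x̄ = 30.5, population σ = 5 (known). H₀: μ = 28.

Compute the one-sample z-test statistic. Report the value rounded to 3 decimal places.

SE = σ/√n = 5/√32 = 0.8839
z = (x̄−μ₀)/SE = (30.5−28)/0.8839 = 2.8284

test statistic = 2.828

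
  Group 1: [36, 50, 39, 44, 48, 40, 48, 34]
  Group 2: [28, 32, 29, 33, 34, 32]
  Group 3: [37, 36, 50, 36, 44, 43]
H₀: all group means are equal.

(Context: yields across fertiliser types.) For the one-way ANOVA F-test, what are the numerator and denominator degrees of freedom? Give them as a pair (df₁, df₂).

degrees of freedom = [2, 17]

k = 3 groups, N = 20 total
df = (k−1, N−k) = (3−1, 20−3) = (2, 17)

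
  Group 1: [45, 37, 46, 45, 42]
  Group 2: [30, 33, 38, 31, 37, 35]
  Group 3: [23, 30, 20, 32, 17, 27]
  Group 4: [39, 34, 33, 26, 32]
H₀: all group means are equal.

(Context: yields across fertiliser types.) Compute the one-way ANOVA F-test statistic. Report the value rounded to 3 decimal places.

Group means [43.00, 34.00, 24.83, 32.80], grand mean 33.273
SSB = Σnᵢ(x̄ᵢ−x̄)² = 904.730; SSW = ΣΣ(x−x̄ᵢ)² = 363.633
MSB = 904.730/3 = 301.5768; MSW = 363.633/18 = 20.2019
F = MSB/MSW = 14.9282
df = (3, 18)

test statistic = 14.928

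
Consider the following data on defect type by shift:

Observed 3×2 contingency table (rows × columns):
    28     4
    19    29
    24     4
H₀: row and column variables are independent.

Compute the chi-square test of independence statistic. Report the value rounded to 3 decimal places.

test statistic = 26.269

Row totals [32, 48, 28], col totals [71, 37], n=108
χ² = (28−21.04)²/21.04 + (4−10.96)²/10.96 + (19−31.56)²/31.56 + (29−16.44)²/16.44 + (24−18.41)²/18.41 + (4−9.59)²/9.59 = 26.2688
df = 2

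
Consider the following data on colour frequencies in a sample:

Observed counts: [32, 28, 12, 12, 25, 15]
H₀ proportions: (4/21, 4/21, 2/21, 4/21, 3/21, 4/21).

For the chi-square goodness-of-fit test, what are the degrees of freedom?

degrees of freedom = 5

df = k − 1 = 6 − 1 = 5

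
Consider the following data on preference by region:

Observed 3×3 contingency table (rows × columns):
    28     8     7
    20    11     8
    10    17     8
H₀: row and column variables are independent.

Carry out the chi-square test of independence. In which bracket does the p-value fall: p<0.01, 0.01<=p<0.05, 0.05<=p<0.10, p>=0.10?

p-value bracket: 0.01<=p<0.05

Row totals [43, 39, 35], col totals [58, 36, 23], n=117
χ² = (28−21.32)²/21.32 + (8−13.23)²/13.23 + (7−8.45)²/8.45 + (20−19.33)²/19.33 + (11−12.00)²/12.00 + (8−7.67)²/7.67 + (10−17.35)²/17.35 + (17−10.77)²/10.77 + (8−6.88)²/6.88 = 11.4354
df = 4
p-value (upper-tail) = 0.02208
→ bracket: 0.01<=p<0.05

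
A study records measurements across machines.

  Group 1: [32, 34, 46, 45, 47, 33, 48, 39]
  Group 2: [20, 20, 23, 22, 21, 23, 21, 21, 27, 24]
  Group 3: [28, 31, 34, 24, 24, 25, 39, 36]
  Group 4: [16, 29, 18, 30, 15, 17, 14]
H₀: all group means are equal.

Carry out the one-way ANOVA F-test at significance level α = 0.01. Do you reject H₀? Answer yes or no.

Group means [40.50, 22.20, 30.12, 19.86], grand mean 28.061
SSB = Σnᵢ(x̄ᵢ−x̄)² = 2086.547; SSW = ΣΣ(x−x̄ᵢ)² = 869.332
MSB = 2086.547/3 = 695.5155; MSW = 869.332/29 = 29.9770
F = MSB/MSW = 23.2017
df = (3, 29)
p-value (upper-tail) = 0.00000
At α=0.01: p < α → reject H₀

reject H₀: yes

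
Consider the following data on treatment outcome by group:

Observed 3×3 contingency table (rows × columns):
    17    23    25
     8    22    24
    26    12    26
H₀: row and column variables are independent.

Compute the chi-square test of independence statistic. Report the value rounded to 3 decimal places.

test statistic = 12.496

Row totals [65, 54, 64], col totals [51, 57, 75], n=183
χ² = (17−18.11)²/18.11 + (23−20.25)²/20.25 + (25−26.64)²/26.64 + (8−15.05)²/15.05 + (22−16.82)²/16.82 + (24−22.13)²/22.13 + (26−17.84)²/17.84 + (12−19.93)²/19.93 + (26−26.23)²/26.23 = 12.4963
df = 4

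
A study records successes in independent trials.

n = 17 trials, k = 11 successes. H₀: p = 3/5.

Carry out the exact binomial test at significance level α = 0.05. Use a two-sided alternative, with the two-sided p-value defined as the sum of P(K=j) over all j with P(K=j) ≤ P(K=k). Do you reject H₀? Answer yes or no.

reject H₀: no

Exact binomial: n=17, k=11, p₀=3/5=0.6000
P(X=j) = C(n,j)·p₀^j·(1−p₀)^(n−j); p = Σ P(X=j) over j with P(X=j) ≤ P(X=11)
p-value (two-sided) = 0.80733
At α=0.05: p ≥ α → fail to reject H₀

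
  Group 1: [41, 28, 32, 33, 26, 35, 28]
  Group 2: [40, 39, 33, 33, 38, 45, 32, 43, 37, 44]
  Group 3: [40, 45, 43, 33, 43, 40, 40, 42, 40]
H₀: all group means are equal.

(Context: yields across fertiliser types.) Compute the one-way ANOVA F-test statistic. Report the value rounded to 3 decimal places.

test statistic = 8.183

Group means [31.86, 38.40, 40.67], grand mean 37.423
SSB = Σnᵢ(x̄ᵢ−x̄)² = 321.089; SSW = ΣΣ(x−x̄ᵢ)² = 451.257
MSB = 321.089/2 = 160.5445; MSW = 451.257/23 = 19.6199
F = MSB/MSW = 8.1827
df = (2, 23)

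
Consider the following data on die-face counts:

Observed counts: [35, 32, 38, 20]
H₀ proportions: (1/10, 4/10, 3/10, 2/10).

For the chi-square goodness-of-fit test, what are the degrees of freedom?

df = k − 1 = 4 − 1 = 3

degrees of freedom = 3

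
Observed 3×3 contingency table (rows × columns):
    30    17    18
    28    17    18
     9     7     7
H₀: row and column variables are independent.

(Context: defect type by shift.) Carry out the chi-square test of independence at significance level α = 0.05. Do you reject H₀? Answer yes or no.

reject H₀: no

Row totals [65, 63, 23], col totals [67, 41, 43], n=151
χ² = (30−28.84)²/28.84 + (17−17.65)²/17.65 + (18−18.51)²/18.51 + (28−27.95)²/27.95 + (17−17.11)²/17.11 + (18−17.94)²/17.94 + (9−10.21)²/10.21 + (7−6.25)²/6.25 + (7−6.55)²/6.55 = 0.3500
df = 4
p-value (upper-tail) = 0.98636
At α=0.05: p ≥ α → fail to reject H₀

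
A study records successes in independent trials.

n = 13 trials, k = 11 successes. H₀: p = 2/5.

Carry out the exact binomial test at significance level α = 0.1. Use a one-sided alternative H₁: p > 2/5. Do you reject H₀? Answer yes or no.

Exact binomial: n=13, k=11, p₀=2/5=0.4000
P(X≥11) from Σ C(n,i)·p₀^i·(1−p₀)^(n−i)
p-value (one-sided, H₁ greater) = 0.00132
At α=0.1: p < α → reject H₀

reject H₀: yes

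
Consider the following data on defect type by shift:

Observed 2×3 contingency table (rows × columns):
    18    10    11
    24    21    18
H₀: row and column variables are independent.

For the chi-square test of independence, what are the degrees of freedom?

df = (r−1)(c−1) = (2−1)·(3−1) = 2

degrees of freedom = 2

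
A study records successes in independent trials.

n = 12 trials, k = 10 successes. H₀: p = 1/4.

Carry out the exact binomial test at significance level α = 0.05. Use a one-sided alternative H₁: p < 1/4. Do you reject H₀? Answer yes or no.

reject H₀: no

Exact binomial: n=12, k=10, p₀=1/4=0.2500
P(X≤10) from Σ C(n,i)·p₀^i·(1−p₀)^(n−i)
p-value (one-sided, H₁ less) = 1.00000
At α=0.05: p ≥ α → fail to reject H₀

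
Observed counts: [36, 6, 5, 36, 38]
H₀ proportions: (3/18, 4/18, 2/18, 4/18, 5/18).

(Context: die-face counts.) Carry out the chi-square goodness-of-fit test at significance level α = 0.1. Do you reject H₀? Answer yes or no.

reject H₀: yes

n = 121; E_i = n·p_i = [20.17, 26.89, 13.44, 26.89, 33.61]
χ² = (36−20.17)²/20.17 + (6−26.89)²/26.89 + (5−13.44)²/13.44 + (36−26.89)²/26.89 + (38−33.61)²/33.61 = 37.6231
df = 4
p-value (upper-tail) = 0.00000
At α=0.1: p < α → reject H₀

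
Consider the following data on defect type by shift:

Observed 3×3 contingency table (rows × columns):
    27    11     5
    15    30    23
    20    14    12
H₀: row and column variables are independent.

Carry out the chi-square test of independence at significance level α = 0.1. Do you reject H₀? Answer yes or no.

reject H₀: yes

Row totals [43, 68, 46], col totals [62, 55, 40], n=157
χ² = (27−16.98)²/16.98 + (11−15.06)²/15.06 + (5−10.96)²/10.96 + (15−26.85)²/26.85 + (30−23.82)²/23.82 + (23−17.32)²/17.32 + (20−18.17)²/18.17 + (14−16.11)²/16.11 + (12−11.72)²/11.72 = 19.4083
df = 4
p-value (upper-tail) = 0.00065
At α=0.1: p < α → reject H₀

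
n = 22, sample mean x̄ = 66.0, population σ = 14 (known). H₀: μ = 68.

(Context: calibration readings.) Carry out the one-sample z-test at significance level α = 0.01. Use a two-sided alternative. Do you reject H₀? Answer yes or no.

SE = σ/√n = 14/√22 = 2.9848
z = (x̄−μ₀)/SE = (66.0−68)/2.9848 = -0.6701
p-value (two-sided) = 0.50282
At α=0.01: p ≥ α → fail to reject H₀

reject H₀: no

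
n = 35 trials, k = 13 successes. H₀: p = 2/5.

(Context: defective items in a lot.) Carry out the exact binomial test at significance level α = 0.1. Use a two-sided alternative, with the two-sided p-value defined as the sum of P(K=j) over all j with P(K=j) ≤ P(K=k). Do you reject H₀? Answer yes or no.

reject H₀: no

Exact binomial: n=35, k=13, p₀=2/5=0.4000
P(X=j) = C(n,j)·p₀^j·(1−p₀)^(n−j); p = Σ P(X=j) over j with P(X=j) ≤ P(X=13)
p-value (two-sided) = 0.86339
At α=0.1: p ≥ α → fail to reject H₀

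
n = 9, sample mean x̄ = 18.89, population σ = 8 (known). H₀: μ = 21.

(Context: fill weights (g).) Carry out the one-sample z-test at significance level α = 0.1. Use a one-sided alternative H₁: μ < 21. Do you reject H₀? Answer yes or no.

reject H₀: no

SE = σ/√n = 8/√9 = 2.6667
z = (x̄−μ₀)/SE = (18.89−21)/2.6667 = -0.7912
p-value (one-sided, H₁ less) = 0.21440
At α=0.1: p ≥ α → fail to reject H₀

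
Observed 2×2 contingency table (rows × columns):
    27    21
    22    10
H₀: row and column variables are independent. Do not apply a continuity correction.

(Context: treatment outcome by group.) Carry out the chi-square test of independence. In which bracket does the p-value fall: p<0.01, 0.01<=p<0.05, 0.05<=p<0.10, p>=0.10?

Row totals [48, 32], col totals [49, 31], n=80
χ² = (27−29.40)²/29.40 + (21−18.60)²/18.60 + (22−19.60)²/19.60 + (10−12.40)²/12.40 = 1.2640
df = 1
p-value (upper-tail) = 0.26090
→ bracket: p>=0.10

p-value bracket: p>=0.10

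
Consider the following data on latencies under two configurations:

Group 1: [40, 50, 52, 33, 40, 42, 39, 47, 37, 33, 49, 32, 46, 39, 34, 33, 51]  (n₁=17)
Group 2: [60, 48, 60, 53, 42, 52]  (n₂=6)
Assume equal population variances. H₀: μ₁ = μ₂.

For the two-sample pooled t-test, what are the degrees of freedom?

degrees of freedom = 21

df = n₁ + n₂ − 2 = 17 + 6 − 2 = 21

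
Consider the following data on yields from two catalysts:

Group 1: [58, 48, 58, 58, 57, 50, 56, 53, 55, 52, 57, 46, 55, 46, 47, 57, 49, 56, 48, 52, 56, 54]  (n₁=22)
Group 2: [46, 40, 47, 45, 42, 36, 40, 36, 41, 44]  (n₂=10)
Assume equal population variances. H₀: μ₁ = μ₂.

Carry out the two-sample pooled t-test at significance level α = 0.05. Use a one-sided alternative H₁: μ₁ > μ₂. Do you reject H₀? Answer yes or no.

x̄₁=53.091, s₁=4.196, n₁=22
x̄₂=41.700, s₂=3.860, n₂=10
s_p² = [21·4.196² + 9·3.860²]/30 = 16.7973
SE = √(s_p²·(1/22+1/10)) = 1.5631
t = (53.091−41.700)/1.5631 = 7.2874
df = 30
p-value (one-sided, H₁ greater) = 0.00000
At α=0.05: p < α → reject H₀

reject H₀: yes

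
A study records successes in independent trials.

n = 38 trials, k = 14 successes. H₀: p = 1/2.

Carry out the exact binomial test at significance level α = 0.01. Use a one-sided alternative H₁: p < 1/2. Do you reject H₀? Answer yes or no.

Exact binomial: n=38, k=14, p₀=1/2=0.5000
P(X≤14) from Σ C(n,i)·p₀^i·(1−p₀)^(n−i)
p-value (one-sided, H₁ less) = 0.07165
At α=0.01: p ≥ α → fail to reject H₀

reject H₀: no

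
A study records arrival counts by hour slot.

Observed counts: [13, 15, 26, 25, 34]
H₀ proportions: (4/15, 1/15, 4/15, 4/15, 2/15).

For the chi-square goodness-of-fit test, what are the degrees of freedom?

df = k − 1 = 5 − 1 = 4

degrees of freedom = 4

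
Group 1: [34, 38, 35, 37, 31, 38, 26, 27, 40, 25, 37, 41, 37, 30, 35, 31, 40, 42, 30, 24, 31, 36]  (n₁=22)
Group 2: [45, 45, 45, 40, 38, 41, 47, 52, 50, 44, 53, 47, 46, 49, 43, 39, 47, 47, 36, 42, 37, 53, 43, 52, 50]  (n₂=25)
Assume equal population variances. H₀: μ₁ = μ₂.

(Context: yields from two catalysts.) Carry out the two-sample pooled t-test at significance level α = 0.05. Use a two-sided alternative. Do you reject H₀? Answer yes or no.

reject H₀: yes

x̄₁=33.864, s₁=5.357, n₁=22
x̄₂=45.240, s₂=4.986, n₂=25
s_p² = [21·5.357² + 24·4.986²]/45 = 26.6478
SE = √(s_p²·(1/22+1/25)) = 1.5090
t = (33.864−45.240)/1.5090 = -7.5389
df = 45
p-value (two-sided) = 0.00000
At α=0.05: p < α → reject H₀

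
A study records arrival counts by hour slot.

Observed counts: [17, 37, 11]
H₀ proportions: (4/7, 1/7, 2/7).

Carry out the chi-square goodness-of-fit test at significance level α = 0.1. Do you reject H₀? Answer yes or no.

n = 65; E_i = n·p_i = [37.14, 9.29, 18.57]
χ² = (17−37.14)²/37.14 + (37−9.29)²/9.29 + (11−18.57)²/18.57 = 96.7269
df = 2
p-value (upper-tail) = 0.00000
At α=0.1: p < α → reject H₀

reject H₀: yes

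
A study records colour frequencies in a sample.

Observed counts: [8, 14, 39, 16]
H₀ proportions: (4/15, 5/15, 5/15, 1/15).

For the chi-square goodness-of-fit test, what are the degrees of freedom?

df = k − 1 = 4 − 1 = 3

degrees of freedom = 3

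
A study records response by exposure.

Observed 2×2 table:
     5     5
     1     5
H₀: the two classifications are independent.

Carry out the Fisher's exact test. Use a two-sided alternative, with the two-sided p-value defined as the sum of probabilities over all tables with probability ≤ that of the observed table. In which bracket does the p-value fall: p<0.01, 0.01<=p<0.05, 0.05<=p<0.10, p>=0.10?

p-value bracket: p>=0.10

Margins: r₁=10, r₂=6, c₁=6, c₂=10, n=16
p_obs = C(10,5)·C(6,1)/C(16,6); sum pmf over tables with pmf ≤ p_obs
p-value (two-sided) = 0.30694
→ bracket: p>=0.10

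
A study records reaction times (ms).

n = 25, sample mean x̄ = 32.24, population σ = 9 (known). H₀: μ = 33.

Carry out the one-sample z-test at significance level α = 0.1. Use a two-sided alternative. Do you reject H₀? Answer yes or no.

reject H₀: no

SE = σ/√n = 9/√25 = 1.8000
z = (x̄−μ₀)/SE = (32.24−33)/1.8000 = -0.4222
p-value (two-sided) = 0.67286
At α=0.1: p ≥ α → fail to reject H₀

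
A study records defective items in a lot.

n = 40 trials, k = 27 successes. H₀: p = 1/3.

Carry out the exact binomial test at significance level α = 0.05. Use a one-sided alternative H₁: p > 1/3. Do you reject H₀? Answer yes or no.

Exact binomial: n=40, k=27, p₀=1/3=0.3333
P(X≥27) from Σ C(n,i)·p₀^i·(1−p₀)^(n−i)
p-value (one-sided, H₁ greater) = 0.00001
At α=0.05: p < α → reject H₀

reject H₀: yes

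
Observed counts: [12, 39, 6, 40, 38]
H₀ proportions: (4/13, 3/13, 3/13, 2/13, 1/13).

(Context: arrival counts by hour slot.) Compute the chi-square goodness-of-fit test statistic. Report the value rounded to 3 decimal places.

n = 135; E_i = n·p_i = [41.54, 31.15, 31.15, 20.77, 10.38]
χ² = (12−41.54)²/41.54 + (39−31.15)²/31.15 + (6−31.15)²/31.15 + (40−20.77)²/20.77 + (38−10.38)²/10.38 = 134.5333
df = 4

test statistic = 134.533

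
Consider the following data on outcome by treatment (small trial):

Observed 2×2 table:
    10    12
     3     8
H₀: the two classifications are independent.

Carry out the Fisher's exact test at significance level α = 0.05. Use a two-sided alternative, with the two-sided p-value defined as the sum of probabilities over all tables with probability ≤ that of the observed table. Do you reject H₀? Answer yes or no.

reject H₀: no

Margins: r₁=22, r₂=11, c₁=13, c₂=20, n=33
p_obs = C(22,10)·C(11,3)/C(33,13); sum pmf over tables with pmf ≤ p_obs
p-value (two-sided) = 0.45586
At α=0.05: p ≥ α → fail to reject H₀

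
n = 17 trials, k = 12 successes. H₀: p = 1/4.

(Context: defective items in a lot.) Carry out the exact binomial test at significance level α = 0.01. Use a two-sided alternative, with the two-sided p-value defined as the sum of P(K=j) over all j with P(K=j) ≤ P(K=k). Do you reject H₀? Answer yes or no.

Exact binomial: n=17, k=12, p₀=1/4=0.2500
P(X=j) = C(n,j)·p₀^j·(1−p₀)^(n−j); p = Σ P(X=j) over j with P(X=j) ≤ P(X=12)
p-value (two-sided) = 0.00010
At α=0.01: p < α → reject H₀

reject H₀: yes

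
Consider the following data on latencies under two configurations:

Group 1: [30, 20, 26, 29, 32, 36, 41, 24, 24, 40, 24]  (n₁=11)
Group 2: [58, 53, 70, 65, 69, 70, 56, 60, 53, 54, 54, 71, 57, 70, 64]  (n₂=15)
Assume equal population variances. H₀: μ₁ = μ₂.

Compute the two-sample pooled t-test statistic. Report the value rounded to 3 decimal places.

test statistic = -11.444

x̄₁=29.636, s₁=6.961, n₁=11
x̄₂=61.600, s₂=7.089, n₂=15
s_p² = [10·6.961² + 14·7.089²]/24 = 49.5061
SE = √(s_p²·(1/11+1/15)) = 2.7930
t = (29.636−61.600)/2.7930 = -11.4441
df = 24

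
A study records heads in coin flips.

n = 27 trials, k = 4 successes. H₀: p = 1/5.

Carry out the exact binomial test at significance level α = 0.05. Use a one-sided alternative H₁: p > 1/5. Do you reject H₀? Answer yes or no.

Exact binomial: n=27, k=4, p₀=1/5=0.2000
P(X≥4) from Σ C(n,i)·p₀^i·(1−p₀)^(n−i)
p-value (one-sided, H₁ greater) = 0.81772
At α=0.05: p ≥ α → fail to reject H₀

reject H₀: no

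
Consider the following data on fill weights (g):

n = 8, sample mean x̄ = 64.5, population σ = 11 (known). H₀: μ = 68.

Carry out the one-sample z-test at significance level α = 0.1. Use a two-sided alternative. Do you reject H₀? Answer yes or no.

SE = σ/√n = 11/√8 = 3.8891
z = (x̄−μ₀)/SE = (64.5−68)/3.8891 = -0.9000
p-value (two-sided) = 0.36814
At α=0.1: p ≥ α → fail to reject H₀

reject H₀: no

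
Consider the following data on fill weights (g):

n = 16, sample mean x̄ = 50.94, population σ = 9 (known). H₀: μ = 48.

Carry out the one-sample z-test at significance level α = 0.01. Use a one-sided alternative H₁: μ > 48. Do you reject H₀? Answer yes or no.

SE = σ/√n = 9/√16 = 2.2500
z = (x̄−μ₀)/SE = (50.94−48)/2.2500 = 1.3067
p-value (one-sided, H₁ greater) = 0.09566
At α=0.01: p ≥ α → fail to reject H₀

reject H₀: no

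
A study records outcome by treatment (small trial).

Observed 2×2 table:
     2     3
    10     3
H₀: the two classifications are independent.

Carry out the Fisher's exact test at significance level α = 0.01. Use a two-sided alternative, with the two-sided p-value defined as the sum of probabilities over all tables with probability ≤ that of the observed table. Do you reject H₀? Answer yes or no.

reject H₀: no

Margins: r₁=5, r₂=13, c₁=12, c₂=6, n=18
p_obs = C(5,2)·C(13,10)/C(18,12); sum pmf over tables with pmf ≤ p_obs
p-value (two-sided) = 0.26821
At α=0.01: p ≥ α → fail to reject H₀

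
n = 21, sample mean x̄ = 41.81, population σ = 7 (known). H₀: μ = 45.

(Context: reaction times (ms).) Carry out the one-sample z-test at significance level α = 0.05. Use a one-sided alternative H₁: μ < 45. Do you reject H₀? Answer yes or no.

SE = σ/√n = 7/√21 = 1.5275
z = (x̄−μ₀)/SE = (41.81−45)/1.5275 = -2.0883
p-value (one-sided, H₁ less) = 0.01838
At α=0.05: p < α → reject H₀

reject H₀: yes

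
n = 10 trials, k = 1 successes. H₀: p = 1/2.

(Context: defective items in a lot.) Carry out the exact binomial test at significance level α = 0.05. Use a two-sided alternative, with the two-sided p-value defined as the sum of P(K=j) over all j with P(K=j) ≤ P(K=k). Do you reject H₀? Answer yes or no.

Exact binomial: n=10, k=1, p₀=1/2=0.5000
P(X=j) = C(n,j)·p₀^j·(1−p₀)^(n−j); p = Σ P(X=j) over j with P(X=j) ≤ P(X=1)
p-value (two-sided) = 0.02148
At α=0.05: p < α → reject H₀

reject H₀: yes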